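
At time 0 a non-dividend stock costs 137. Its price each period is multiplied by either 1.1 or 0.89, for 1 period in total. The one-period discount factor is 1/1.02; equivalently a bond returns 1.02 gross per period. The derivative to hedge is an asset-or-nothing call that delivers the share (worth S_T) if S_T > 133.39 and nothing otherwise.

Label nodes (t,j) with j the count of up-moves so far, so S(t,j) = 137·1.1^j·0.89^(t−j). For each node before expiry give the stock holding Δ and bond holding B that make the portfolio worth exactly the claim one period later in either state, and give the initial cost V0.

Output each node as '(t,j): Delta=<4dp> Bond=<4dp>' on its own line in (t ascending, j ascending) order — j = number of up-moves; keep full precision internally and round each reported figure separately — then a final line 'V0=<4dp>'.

(0,0): Delta=5.2381 Bond=-626.1578
V0=91.4613

Under the risk-neutral measure, an up-move has probability p* = (R−d)/(u−d) = 0.6190 and values discount at R = 1.02.
Terminal payoffs: V(1,0)=0.0000, V(1,1)=150.7000
(0,0): S=137.0000. Δ = (V_up−V_dn)/(S_up−S_dn) = (150.7000−0.0000)/(150.7000−121.9300) = 5.2381. V = [p*·150.7000 + (1−p*)·0.0000]/1.02 = 91.4613. B = V − Δ·S = -626.1578.
The time-0 hedge costs 91.4613, which is the no-arbitrage price.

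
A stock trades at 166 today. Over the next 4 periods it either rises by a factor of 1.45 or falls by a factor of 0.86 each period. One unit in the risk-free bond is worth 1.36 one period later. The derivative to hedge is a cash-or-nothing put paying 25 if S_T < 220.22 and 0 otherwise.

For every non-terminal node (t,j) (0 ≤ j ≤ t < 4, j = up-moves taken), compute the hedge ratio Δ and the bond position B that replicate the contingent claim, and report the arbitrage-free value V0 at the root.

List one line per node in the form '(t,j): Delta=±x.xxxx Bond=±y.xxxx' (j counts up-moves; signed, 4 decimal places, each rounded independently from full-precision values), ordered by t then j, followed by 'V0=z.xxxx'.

(0,0): Delta=-0.0060 Bond=1.0884
(1,0): Delta=-0.0415 Bond=6.5463
(1,1): Delta=-0.0022 Bond=0.5684
(2,0): Delta=-0.2151 Bond=30.2130
(2,1): Delta=-0.0230 Bond=5.0672
(2,2): Delta=0.0000 Bond=0.0000
(3,0): Delta=0.0000 Bond=18.3824
(3,1): Delta=-0.2380 Bond=45.1770
(3,2): Delta=0.0000 Bond=0.0000
(3,3): Delta=0.0000 Bond=0.0000
V0=0.0919

Risk-neutral probability p* = (R−d)/(u−d) = (1.36−0.86)/(1.45−0.86) = 0.8475.
Terminal values V(4,·): V(4,0)=25.0000, V(4,1)=25.0000, V(4,2)=0.0000, V(4,3)=0.0000, V(4,4)=0.0000
(3,0): S=105.5853. Δ = (V_up−V_dn)/(S_up−S_dn) = (25.0000−25.0000)/(153.0987−90.8034) = 0.0000. V = [p*·25.0000 + (1−p*)·25.0000]/1.36 = 18.3824. B = V − Δ·S = 18.3824.
(3,1): S=178.0217. Δ = (V_up−V_dn)/(S_up−S_dn) = (0.0000−25.0000)/(258.1315−153.0987) = -0.2380. V = [p*·0.0000 + (1−p*)·25.0000]/1.36 = 2.8041. B = V − Δ·S = 45.1770.
(3,2): S=300.1529. Δ = (V_up−V_dn)/(S_up−S_dn) = (0.0000−0.0000)/(435.2217−258.1315) = 0.0000. V = [p*·0.0000 + (1−p*)·0.0000]/1.36 = 0.0000. B = V − Δ·S = 0.0000.
(3,3): S=506.0718. Δ = (V_up−V_dn)/(S_up−S_dn) = (0.0000−0.0000)/(733.8040−435.2217) = 0.0000. V = [p*·0.0000 + (1−p*)·0.0000]/1.36 = 0.0000. B = V − Δ·S = 0.0000.
(2,0): S=122.7736. Δ = (V_up−V_dn)/(S_up−S_dn) = (2.8041−18.3824)/(178.0217−105.5853) = -0.2151. V = [p*·2.8041 + (1−p*)·18.3824]/1.36 = 3.8091. B = V − Δ·S = 30.2130.
(2,1): S=207.0020. Δ = (V_up−V_dn)/(S_up−S_dn) = (0.0000−2.8041)/(300.1529−178.0217) = -0.0230. V = [p*·0.0000 + (1−p*)·2.8041]/1.36 = 0.3145. B = V − Δ·S = 5.0672.
(2,2): S=349.0150. Δ = (V_up−V_dn)/(S_up−S_dn) = (0.0000−0.0000)/(506.0717−300.1529) = 0.0000. V = [p*·0.0000 + (1−p*)·0.0000]/1.36 = 0.0000. B = V − Δ·S = 0.0000.
(1,0): S=142.7600. Δ = (V_up−V_dn)/(S_up−S_dn) = (0.3145−3.8091)/(207.0020−122.7736) = -0.0415. V = [p*·0.3145 + (1−p*)·3.8091]/1.36 = 0.6232. B = V − Δ·S = 6.5463.
(1,1): S=240.7000. Δ = (V_up−V_dn)/(S_up−S_dn) = (0.0000−0.3145)/(349.0150−207.0020) = -0.0022. V = [p*·0.0000 + (1−p*)·0.3145]/1.36 = 0.0353. B = V − Δ·S = 0.5684.
(0,0): S=166.0000. Δ = (V_up−V_dn)/(S_up−S_dn) = (0.0353−0.6232)/(240.7000−142.7600) = -0.0060. V = [p*·0.0353 + (1−p*)·0.6232]/1.36 = 0.0919. B = V − Δ·S = 1.0884.
Check: Δ(0,0)·S0 + B(0,0) = 0.0919 = V0.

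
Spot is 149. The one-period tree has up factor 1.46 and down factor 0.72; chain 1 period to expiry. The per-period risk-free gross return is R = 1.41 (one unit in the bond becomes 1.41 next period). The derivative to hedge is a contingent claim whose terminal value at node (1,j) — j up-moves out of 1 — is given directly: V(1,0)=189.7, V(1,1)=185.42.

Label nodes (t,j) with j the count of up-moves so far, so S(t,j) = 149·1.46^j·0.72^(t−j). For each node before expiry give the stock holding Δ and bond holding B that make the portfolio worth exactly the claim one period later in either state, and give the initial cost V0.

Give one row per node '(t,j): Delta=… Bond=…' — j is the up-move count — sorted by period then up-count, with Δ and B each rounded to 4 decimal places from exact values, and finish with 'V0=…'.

Since d<R<u, set p* = (R−d)/(u−d) = 0.9324; price each node as the discounted p*-expectation of its children.
Payoff layer (t=1): V(1,0)=189.7000, V(1,1)=185.4200
  t=0,j=0: stock 149.0000 → up 217.5400 (V=185.4200), down 107.2800 (V=189.7000). Price 131.7086; hedge Δ=-0.0388, bond B=137.4924.
Each (Δ,B) replicates both successor values, so the strategy is self-financing and V0 is arbitrage-free.

(0,0): Delta=-0.0388 Bond=137.4924
V0=131.7086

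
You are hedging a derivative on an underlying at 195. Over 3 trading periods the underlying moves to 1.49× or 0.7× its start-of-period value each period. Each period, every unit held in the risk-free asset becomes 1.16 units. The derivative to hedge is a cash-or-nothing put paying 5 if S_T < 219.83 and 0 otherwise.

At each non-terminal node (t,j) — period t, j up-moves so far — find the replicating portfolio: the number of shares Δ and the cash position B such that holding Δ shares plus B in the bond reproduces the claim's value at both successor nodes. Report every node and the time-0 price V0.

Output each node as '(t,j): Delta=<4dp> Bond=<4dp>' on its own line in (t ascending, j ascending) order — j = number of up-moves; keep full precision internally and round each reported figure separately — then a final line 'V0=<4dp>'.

(0,0): Delta=-0.0117 Bond=3.4980
(1,0): Delta=-0.0233 Bond=5.6330
(1,1): Delta=-0.0078 Bond=2.9275
(2,0): Delta=0.0000 Bond=4.3103
(2,1): Delta=-0.0311 Bond=8.1296
(2,2): Delta=0.0000 Bond=0.0000
V0=1.2099

No-arbitrage ⇒ martingale measure with p* = (R−d)/(u−d) = 0.5823.
Terminal values V(3,·): V(3,0)=5.0000, V(3,1)=5.0000, V(3,2)=0.0000, V(3,3)=0.0000
  t=2,j=0: stock 95.5500 → up 142.3695 (V=5.0000), down 66.8850 (V=5.0000). Price 4.3103; hedge Δ=0.0000, bond B=4.3103.
  t=2,j=1: stock 203.3850 → up 303.0436 (V=0.0000), down 142.3695 (V=5.0000). Price 1.8005; hedge Δ=-0.0311, bond B=8.1296.
  t=2,j=2: stock 432.9195 → up 645.0501 (V=0.0000), down 303.0436 (V=0.0000). Price 0.0000; hedge Δ=0.0000, bond B=0.0000.
  t=1,j=0: stock 136.5000 → up 203.3850 (V=1.8005), down 95.5500 (V=4.3103). Price 2.4560; hedge Δ=-0.0233, bond B=5.6330.
  t=1,j=1: stock 290.5500 → up 432.9195 (V=0.0000), down 203.3850 (V=1.8005). Price 0.6484; hedge Δ=-0.0078, bond B=2.9275.
  t=0,j=0: stock 195.0000 → up 290.5500 (V=0.6484), down 136.5000 (V=2.4560). Price 1.2099; hedge Δ=-0.0117, bond B=3.4980.
Each (Δ,B) replicates both successor values, so the strategy is self-financing and V0 is arbitrage-free.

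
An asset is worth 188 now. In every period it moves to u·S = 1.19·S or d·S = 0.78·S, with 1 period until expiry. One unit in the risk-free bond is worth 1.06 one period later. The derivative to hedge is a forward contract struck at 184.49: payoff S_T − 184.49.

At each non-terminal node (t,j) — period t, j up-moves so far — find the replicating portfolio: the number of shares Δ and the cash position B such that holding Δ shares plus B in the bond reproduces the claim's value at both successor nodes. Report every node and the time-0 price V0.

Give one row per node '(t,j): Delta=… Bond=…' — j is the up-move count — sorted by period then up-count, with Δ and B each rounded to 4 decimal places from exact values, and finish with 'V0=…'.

Under the risk-neutral measure, an up-move has probability p* = (R−d)/(u−d) = 0.6829 and values discount at R = 1.06.
Terminal payoffs: V(1,0)=-37.8500, V(1,1)=39.2300
  t=0,j=0: stock 188.0000 → up 223.7200 (V=39.2300), down 146.6400 (V=-37.8500). Price 13.9528; hedge Δ=1.0000, bond B=-174.0472.
The time-0 hedge costs 13.9528, which is the no-arbitrage price.

(0,0): Delta=1.0000 Bond=-174.0472
V0=13.9528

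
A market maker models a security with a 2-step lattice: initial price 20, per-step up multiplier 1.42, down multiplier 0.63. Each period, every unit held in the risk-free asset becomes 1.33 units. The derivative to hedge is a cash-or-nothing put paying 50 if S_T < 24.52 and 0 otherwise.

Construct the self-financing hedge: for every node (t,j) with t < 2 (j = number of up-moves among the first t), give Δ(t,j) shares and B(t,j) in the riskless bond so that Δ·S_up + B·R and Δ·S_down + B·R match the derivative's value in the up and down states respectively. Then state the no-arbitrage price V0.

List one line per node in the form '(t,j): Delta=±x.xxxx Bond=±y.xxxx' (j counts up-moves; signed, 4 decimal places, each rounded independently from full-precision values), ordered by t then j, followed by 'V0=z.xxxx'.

(0,0): Delta=-2.1083 Bond=48.2395
(1,0): Delta=0.0000 Bond=37.5940
(1,1): Delta=-2.2286 Bond=67.5740
V0=6.0735

No-arbitrage ⇒ martingale measure with p* = (R−d)/(u−d) = 0.8861.
At expiry t=2: V(2,0)=50.0000, V(2,1)=50.0000, V(2,2)=0.0000
Node (1,0) S=12.6000: V=(p*·50.0000+(1−p*)·50.0000)/1.33=37.5940; Δ=(50.0000−50.0000)/(17.8920−7.9380)=0.0000; B=V−Δ·S=37.5940
Node (1,1) S=28.4000: V=(p*·0.0000+(1−p*)·50.0000)/1.33=4.2829; Δ=(0.0000−50.0000)/(40.3280−17.8920)=-2.2286; B=V−Δ·S=67.5740
Node (0,0) S=20.0000: V=(p*·4.2829+(1−p*)·37.5940)/1.33=6.0735; Δ=(4.2829−37.5940)/(28.4000−12.6000)=-2.1083; B=V−Δ·S=48.2395
Self-financing check: at every node Δ·S+B equals the discounted successor values.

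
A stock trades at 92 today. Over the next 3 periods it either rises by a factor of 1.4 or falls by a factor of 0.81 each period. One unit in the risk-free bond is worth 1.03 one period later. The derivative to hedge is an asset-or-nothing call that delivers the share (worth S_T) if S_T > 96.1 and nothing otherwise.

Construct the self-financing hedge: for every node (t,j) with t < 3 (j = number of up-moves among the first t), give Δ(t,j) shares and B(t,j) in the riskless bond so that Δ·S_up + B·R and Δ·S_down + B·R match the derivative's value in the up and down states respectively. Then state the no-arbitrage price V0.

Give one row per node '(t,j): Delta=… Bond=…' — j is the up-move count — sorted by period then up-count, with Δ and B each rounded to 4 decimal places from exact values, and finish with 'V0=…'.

The replicating-portfolio and risk-neutral prices coincide; use p* = (1.03−0.81)/(1.4−0.81) = 0.3729 for the latter.
Terminal values V(3,·): V(3,0)=0.0000, V(3,1)=0.0000, V(3,2)=146.0592, V(3,3)=252.4480
(2,0): S=60.3612. Δ = (V_up−V_dn)/(S_up−S_dn) = (0.0000−0.0000)/(84.5057−48.8926) = 0.0000. V = [p*·0.0000 + (1−p*)·0.0000]/1.03 = 0.0000. B = V − Δ·S = 0.0000.
(2,1): S=104.3280. Δ = (V_up−V_dn)/(S_up−S_dn) = (146.0592−0.0000)/(146.0592−84.5057) = 2.3729. V = [p*·146.0592 + (1−p*)·0.0000]/1.03 = 52.8765. B = V − Δ·S = -194.6815.
(2,2): S=180.3200. Δ = (V_up−V_dn)/(S_up−S_dn) = (252.4480−146.0592)/(252.4480−146.0592) = 1.0000. V = [p*·252.4480 + (1−p*)·146.0592]/1.03 = 180.3200. B = V − Δ·S = 0.0000.
(1,0): S=74.5200. Δ = (V_up−V_dn)/(S_up−S_dn) = (52.8765−0.0000)/(104.3280−60.3612) = 1.2026. V = [p*·52.8765 + (1−p*)·0.0000]/1.03 = 19.1424. B = V − Δ·S = -70.4787.
(1,1): S=128.8000. Δ = (V_up−V_dn)/(S_up−S_dn) = (180.3200−52.8765)/(180.3200−104.3280) = 1.6771. V = [p*·180.3200 + (1−p*)·52.8765]/1.03 = 97.4736. B = V − Δ·S = -118.5324.
(0,0): S=92.0000. Δ = (V_up−V_dn)/(S_up−S_dn) = (97.4736−19.1424)/(128.8000−74.5200) = 1.4431. V = [p*·97.4736 + (1−p*)·19.1424]/1.03 = 46.9423. B = V − Δ·S = -85.8224.
The time-0 hedge costs 46.9423, which is the no-arbitrage price.

(0,0): Delta=1.4431 Bond=-85.8224
(1,0): Delta=1.2026 Bond=-70.4787
(1,1): Delta=1.6771 Bond=-118.5324
(2,0): Delta=0.0000 Bond=0.0000
(2,1): Delta=2.3729 Bond=-194.6815
(2,2): Delta=1.0000 Bond=0.0000
V0=46.9423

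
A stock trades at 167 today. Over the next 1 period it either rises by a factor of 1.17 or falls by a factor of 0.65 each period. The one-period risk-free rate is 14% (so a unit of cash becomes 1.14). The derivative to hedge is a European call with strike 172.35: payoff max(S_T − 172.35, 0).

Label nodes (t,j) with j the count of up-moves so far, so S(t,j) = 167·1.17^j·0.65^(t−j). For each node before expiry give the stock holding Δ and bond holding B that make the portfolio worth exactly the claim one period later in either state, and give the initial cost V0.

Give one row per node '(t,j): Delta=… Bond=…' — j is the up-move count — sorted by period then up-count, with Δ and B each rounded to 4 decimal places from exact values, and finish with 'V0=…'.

(0,0): Delta=0.2653 Bond=-25.2632
V0=19.0445

Under the risk-neutral measure, an up-move has probability p* = (R−d)/(u−d) = 0.9423 and values discount at R = 1.14.
Terminal payoffs: V(1,0)=0.0000, V(1,1)=23.0400
Node (0,0) S=167.0000: V=(p*·23.0400+(1−p*)·0.0000)/1.14=19.0445; Δ=(23.0400−0.0000)/(195.3900−108.5500)=0.2653; B=V−Δ·S=-25.2632
Self-financing check: at every node Δ·S+B equals the discounted successor values.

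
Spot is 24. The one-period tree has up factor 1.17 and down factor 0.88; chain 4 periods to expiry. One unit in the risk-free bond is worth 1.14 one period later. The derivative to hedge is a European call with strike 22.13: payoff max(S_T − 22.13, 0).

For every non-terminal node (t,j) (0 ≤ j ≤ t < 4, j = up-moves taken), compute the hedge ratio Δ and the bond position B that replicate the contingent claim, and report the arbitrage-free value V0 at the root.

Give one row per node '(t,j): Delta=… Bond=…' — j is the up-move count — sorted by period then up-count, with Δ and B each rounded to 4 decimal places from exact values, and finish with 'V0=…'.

Risk-neutral probability p* = (R−d)/(u−d) = (1.14−0.88)/(1.17−0.88) = 0.8966.
Payoff layer (t=4): V(4,0)=0.0000, V(4,1)=0.0000, V(4,2)=3.3118, V(4,3)=11.6961, V(4,4)=22.8433
  t=3,j=0: stock 16.3553 → up 19.1357 (V=0.0000), down 14.3927 (V=0.0000). Price 0.0000; hedge Δ=0.0000, bond B=0.0000.
  t=3,j=1: stock 21.7452 → up 25.4418 (V=3.3118), down 19.1357 (V=0.0000). Price 2.6046; hedge Δ=0.5252, bond B=-8.8155.
  t=3,j=2: stock 28.9112 → up 33.8261 (V=11.6961), down 25.4418 (V=3.3118). Price 9.4989; hedge Δ=1.0000, bond B=-19.4123.
  t=3,j=3: stock 38.4387 → up 44.9733 (V=22.8433), down 33.8261 (V=11.6961). Price 19.0264; hedge Δ=1.0000, bond B=-19.4123.
  t=2,j=0: stock 18.5856 → up 21.7452 (V=2.6046), down 16.3553 (V=0.0000). Price 2.0484; hedge Δ=0.4832, bond B=-6.9330.
  t=2,j=1: stock 24.7104 → up 28.9112 (V=9.4989), down 21.7452 (V=2.6046). Price 7.7067; hedge Δ=0.9621, bond B=-16.0667.
  t=2,j=2: stock 32.8536 → up 38.4387 (V=19.0264), down 28.9112 (V=9.4989). Price 15.8253; hedge Δ=1.0000, bond B=-17.0283.
  t=1,j=0: stock 21.1200 → up 24.7104 (V=7.7067), down 18.5856 (V=2.0484). Price 6.2468; hedge Δ=0.9238, bond B=-13.2648.
  t=1,j=1: stock 28.0800 → up 32.8536 (V=15.8253), down 24.7104 (V=7.7067). Price 13.1451; hedge Δ=0.9970, bond B=-14.8499.
  t=0,j=0: stock 24.0000 → up 28.0800 (V=13.1451), down 21.1200 (V=6.2468). Price 10.9048; hedge Δ=0.9911, bond B=-12.8824.
Each (Δ,B) replicates both successor values, so the strategy is self-financing and V0 is arbitrage-free.

(0,0): Delta=0.9911 Bond=-12.8824
(1,0): Delta=0.9238 Bond=-13.2648
(1,1): Delta=0.9970 Bond=-14.8499
(2,0): Delta=0.4832 Bond=-6.9330
(2,1): Delta=0.9621 Bond=-16.0667
(2,2): Delta=1.0000 Bond=-17.0283
(3,0): Delta=0.0000 Bond=0.0000
(3,1): Delta=0.5252 Bond=-8.8155
(3,2): Delta=1.0000 Bond=-19.4123
(3,3): Delta=1.0000 Bond=-19.4123
V0=10.9048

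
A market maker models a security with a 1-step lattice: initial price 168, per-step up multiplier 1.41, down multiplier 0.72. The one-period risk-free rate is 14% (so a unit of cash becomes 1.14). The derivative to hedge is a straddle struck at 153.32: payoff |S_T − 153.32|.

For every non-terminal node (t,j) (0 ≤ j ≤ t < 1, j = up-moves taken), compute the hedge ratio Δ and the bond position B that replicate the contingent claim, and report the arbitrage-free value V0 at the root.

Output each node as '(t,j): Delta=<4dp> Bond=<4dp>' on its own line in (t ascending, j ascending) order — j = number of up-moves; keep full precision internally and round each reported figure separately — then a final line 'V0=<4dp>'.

Since d<R<u, set p* = (R−d)/(u−d) = 0.6087; price each node as the discounted p*-expectation of its children.
At expiry t=1: V(1,0)=32.3600, V(1,1)=83.5600
(0,0): S=168.0000. Δ = (V_up−V_dn)/(S_up−S_dn) = (83.5600−32.3600)/(236.8800−120.9600) = 0.4417. V = [p*·83.5600 + (1−p*)·32.3600]/1.14 = 55.7239. B = V − Δ·S = -18.4790.
The time-0 hedge costs 55.7239, which is the no-arbitrage price.

(0,0): Delta=0.4417 Bond=-18.4790
V0=55.7239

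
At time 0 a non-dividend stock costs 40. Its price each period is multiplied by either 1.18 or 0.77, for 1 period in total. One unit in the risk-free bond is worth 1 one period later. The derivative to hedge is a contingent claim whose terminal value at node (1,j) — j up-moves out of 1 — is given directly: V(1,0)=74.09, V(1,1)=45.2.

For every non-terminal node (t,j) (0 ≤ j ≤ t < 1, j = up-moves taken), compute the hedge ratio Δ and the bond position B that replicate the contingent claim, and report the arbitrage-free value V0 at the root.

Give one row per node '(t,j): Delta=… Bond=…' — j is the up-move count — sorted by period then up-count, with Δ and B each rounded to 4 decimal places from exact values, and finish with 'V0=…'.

No-arbitrage ⇒ martingale measure with p* = (R−d)/(u−d) = 0.5610.
At expiry t=1: V(1,0)=74.0900, V(1,1)=45.2000
(0,0): S=40.0000. Δ = (V_up−V_dn)/(S_up−S_dn) = (45.2000−74.0900)/(47.2000−30.8000) = -1.7616. V = [p*·45.2000 + (1−p*)·74.0900]/1 = 57.8834. B = V − Δ·S = 128.3468.
Self-financing check: at every node Δ·S+B equals the discounted successor values.

(0,0): Delta=-1.7616 Bond=128.3468
V0=57.8834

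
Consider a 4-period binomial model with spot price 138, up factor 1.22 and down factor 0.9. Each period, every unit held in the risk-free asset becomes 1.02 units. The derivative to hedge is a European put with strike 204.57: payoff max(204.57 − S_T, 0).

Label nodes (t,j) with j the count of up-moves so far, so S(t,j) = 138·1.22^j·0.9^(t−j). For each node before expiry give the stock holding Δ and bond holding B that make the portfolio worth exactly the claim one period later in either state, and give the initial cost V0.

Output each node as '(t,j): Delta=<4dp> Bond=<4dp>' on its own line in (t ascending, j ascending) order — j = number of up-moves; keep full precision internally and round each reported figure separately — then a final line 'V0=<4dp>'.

Since d<R<u, set p* = (R−d)/(u−d) = 0.3750; price each node as the discounted p*-expectation of its children.
Terminal payoffs: V(4,0)=114.0282, V(4,1)=81.8356, V(4,2)=38.1966, V(4,3)=0.0000, V(4,4)=0.0000
Node (3,0) S=100.6020: V=(p*·81.8356+(1−p*)·114.0282)/1.02=99.9568; Δ=(81.8356−114.0282)/(122.7344−90.5418)=-1.0000; B=V−Δ·S=200.5588
Node (3,1) S=136.3716: V=(p*·38.1966+(1−p*)·81.8356)/1.02=64.1872; Δ=(38.1966−81.8356)/(166.3734−122.7344)=-1.0000; B=V−Δ·S=200.5588
Node (3,2) S=184.8593: V=(p*·0.0000+(1−p*)·38.1966)/1.02=23.4048; Δ=(0.0000−38.1966)/(225.5283−166.3734)=-0.6457; B=V−Δ·S=142.7693
Node (3,3) S=250.5870: V=(p*·0.0000+(1−p*)·0.0000)/1.02=0.0000; Δ=(0.0000−0.0000)/(305.7162−225.5283)=0.0000; B=V−Δ·S=0.0000
Node (2,0) S=111.7800: V=(p*·64.1872+(1−p*)·99.9568)/1.02=84.8463; Δ=(64.1872−99.9568)/(136.3716−100.6020)=-1.0000; B=V−Δ·S=196.6263
Node (2,1) S=151.5240: V=(p*·23.4048+(1−p*)·64.1872)/1.02=47.9351; Δ=(23.4048−64.1872)/(184.8593−136.3716)=-0.8411; B=V−Δ·S=175.3802
Node (2,2) S=205.3992: V=(p*·0.0000+(1−p*)·23.4048)/1.02=14.3412; Δ=(0.0000−23.4048)/(250.5870−184.8593)=-0.3561; B=V−Δ·S=87.4812
Node (1,0) S=124.2000: V=(p*·47.9351+(1−p*)·84.8463)/1.02=69.6124; Δ=(47.9351−84.8463)/(151.5240−111.7800)=-0.9287; B=V−Δ·S=184.9598
Node (1,1) S=168.3600: V=(p*·14.3412+(1−p*)·47.9351)/1.02=34.6445; Δ=(14.3412−47.9351)/(205.3992−151.5240)=-0.6236; B=V−Δ·S=139.6255
Node (0,0) S=138.0000: V=(p*·34.6445+(1−p*)·69.6124)/1.02=55.3916; Δ=(34.6445−69.6124)/(168.3600−124.2000)=-0.7918; B=V−Δ·S=164.6661
Each (Δ,B) replicates both successor values, so the strategy is self-financing and V0 is arbitrage-free.

(0,0): Delta=-0.7918 Bond=164.6661
(1,0): Delta=-0.9287 Bond=184.9598
(1,1): Delta=-0.6236 Bond=139.6255
(2,0): Delta=-1.0000 Bond=196.6263
(2,1): Delta=-0.8411 Bond=175.3802
(2,2): Delta=-0.3561 Bond=87.4812
(3,0): Delta=-1.0000 Bond=200.5588
(3,1): Delta=-1.0000 Bond=200.5588
(3,2): Delta=-0.6457 Bond=142.7693
(3,3): Delta=0.0000 Bond=0.0000
V0=55.3916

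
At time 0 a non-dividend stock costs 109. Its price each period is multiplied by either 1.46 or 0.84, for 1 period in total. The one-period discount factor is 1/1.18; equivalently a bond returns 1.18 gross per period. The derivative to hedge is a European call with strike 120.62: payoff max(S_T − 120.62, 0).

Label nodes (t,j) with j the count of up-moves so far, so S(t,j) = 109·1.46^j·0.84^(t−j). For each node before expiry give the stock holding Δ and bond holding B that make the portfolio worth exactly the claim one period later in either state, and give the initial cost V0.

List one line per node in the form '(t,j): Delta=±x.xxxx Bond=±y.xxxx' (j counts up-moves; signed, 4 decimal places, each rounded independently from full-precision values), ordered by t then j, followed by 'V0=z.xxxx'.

Under the risk-neutral measure, an up-move has probability p* = (R−d)/(u−d) = 0.5484 and values discount at R = 1.18.
Payoff layer (t=1): V(1,0)=0.0000, V(1,1)=38.5200
  t=0,j=0: stock 109.0000 → up 159.1400 (V=38.5200), down 91.5600 (V=0.0000). Price 17.9016; hedge Δ=0.5700, bond B=-44.2274.
The time-0 hedge costs 17.9016, which is the no-arbitrage price.

(0,0): Delta=0.5700 Bond=-44.2274
V0=17.9016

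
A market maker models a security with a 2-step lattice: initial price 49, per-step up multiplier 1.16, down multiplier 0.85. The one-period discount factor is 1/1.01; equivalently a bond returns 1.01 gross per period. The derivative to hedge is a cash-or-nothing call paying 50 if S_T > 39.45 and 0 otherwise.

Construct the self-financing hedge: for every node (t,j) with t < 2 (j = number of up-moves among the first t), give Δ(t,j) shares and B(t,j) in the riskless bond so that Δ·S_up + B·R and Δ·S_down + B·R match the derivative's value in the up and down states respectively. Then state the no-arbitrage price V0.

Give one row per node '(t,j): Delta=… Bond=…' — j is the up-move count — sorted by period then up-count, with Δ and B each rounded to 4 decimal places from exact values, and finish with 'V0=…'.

Under the risk-neutral measure, an up-move has probability p* = (R−d)/(u−d) = 0.5161 and values discount at R = 1.01.
At expiry t=2: V(2,0)=0.0000, V(2,1)=50.0000, V(2,2)=50.0000
(1,0): S=41.6500. Δ = (V_up−V_dn)/(S_up−S_dn) = (50.0000−0.0000)/(48.3140−35.4025) = 3.8725. V = [p*·50.0000 + (1−p*)·0.0000]/1.01 = 25.5509. B = V − Δ·S = -135.7394.
(1,1): S=56.8400. Δ = (V_up−V_dn)/(S_up−S_dn) = (50.0000−50.0000)/(65.9344−48.3140) = 0.0000. V = [p*·50.0000 + (1−p*)·50.0000]/1.01 = 49.5050. B = V − Δ·S = 49.5050.
(0,0): S=49.0000. Δ = (V_up−V_dn)/(S_up−S_dn) = (49.5050−25.5509)/(56.8400−41.6500) = 1.5770. V = [p*·49.5050 + (1−p*)·25.5509]/1.01 = 37.5389. B = V − Δ·S = -39.7321.
Each (Δ,B) replicates both successor values, so the strategy is self-financing and V0 is arbitrage-free.

(0,0): Delta=1.5770 Bond=-39.7321
(1,0): Delta=3.8725 Bond=-135.7394
(1,1): Delta=0.0000 Bond=49.5050
V0=37.5389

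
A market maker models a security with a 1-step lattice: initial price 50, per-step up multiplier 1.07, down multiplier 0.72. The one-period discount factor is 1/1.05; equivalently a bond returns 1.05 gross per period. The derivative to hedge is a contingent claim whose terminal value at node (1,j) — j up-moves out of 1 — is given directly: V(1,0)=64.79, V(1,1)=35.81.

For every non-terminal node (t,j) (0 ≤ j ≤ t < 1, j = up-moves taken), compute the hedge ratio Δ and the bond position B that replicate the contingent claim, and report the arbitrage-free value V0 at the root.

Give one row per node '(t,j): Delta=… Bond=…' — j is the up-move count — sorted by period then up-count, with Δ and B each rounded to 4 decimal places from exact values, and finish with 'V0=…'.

The replicating-portfolio and risk-neutral prices coincide; use p* = (1.05−0.72)/(1.07−0.72) = 0.9429 for the latter.
At expiry t=1: V(1,0)=64.7900, V(1,1)=35.8100
(0,0): S=50.0000. Δ = (V_up−V_dn)/(S_up−S_dn) = (35.8100−64.7900)/(53.5000−36.0000) = -1.6560. V = [p*·35.8100 + (1−p*)·64.7900]/1.05 = 35.6819. B = V − Δ·S = 118.4819.
The time-0 hedge costs 35.6819, which is the no-arbitrage price.

(0,0): Delta=-1.6560 Bond=118.4819
V0=35.6819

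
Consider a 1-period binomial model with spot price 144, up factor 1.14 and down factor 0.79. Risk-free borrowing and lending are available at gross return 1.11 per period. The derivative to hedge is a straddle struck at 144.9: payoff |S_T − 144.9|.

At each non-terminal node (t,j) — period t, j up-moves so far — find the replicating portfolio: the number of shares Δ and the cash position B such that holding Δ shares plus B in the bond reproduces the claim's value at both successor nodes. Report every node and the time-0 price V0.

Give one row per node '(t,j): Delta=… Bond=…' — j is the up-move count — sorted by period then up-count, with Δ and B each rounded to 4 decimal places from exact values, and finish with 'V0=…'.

Under the risk-neutral measure, an up-move has probability p* = (R−d)/(u−d) = 0.9143 and values discount at R = 1.11.
Terminal payoffs: V(1,0)=31.1400, V(1,1)=19.2600
(0,0): S=144.0000. Δ = (V_up−V_dn)/(S_up−S_dn) = (19.2600−31.1400)/(164.1600−113.7600) = -0.2357. V = [p*·19.2600 + (1−p*)·31.1400]/1.11 = 18.2687. B = V − Δ·S = 52.2116.
Each (Δ,B) replicates both successor values, so the strategy is self-financing and V0 is arbitrage-free.

(0,0): Delta=-0.2357 Bond=52.2116
V0=18.2687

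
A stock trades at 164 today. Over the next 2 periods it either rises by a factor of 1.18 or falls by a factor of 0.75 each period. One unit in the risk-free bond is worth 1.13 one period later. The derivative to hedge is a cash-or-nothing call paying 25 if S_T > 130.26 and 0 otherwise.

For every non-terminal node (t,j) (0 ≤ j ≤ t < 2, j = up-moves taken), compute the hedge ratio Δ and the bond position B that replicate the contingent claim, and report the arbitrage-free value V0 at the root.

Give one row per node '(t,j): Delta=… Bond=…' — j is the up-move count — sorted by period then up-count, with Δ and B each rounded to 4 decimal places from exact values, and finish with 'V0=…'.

(0,0): Delta=0.0365 Bond=13.3313
(1,0): Delta=0.4727 Bond=-38.5882
(1,1): Delta=0.0000 Bond=22.1239
V0=19.3139

Under the risk-neutral measure, an up-move has probability p* = (R−d)/(u−d) = 0.8837 and values discount at R = 1.13.
Terminal values V(2,·): V(2,0)=0.0000, V(2,1)=25.0000, V(2,2)=25.0000
Node (1,0) S=123.0000: V=(p*·25.0000+(1−p*)·0.0000)/1.13=19.5513; Δ=(25.0000−0.0000)/(145.1400−92.2500)=0.4727; B=V−Δ·S=-38.5882
Node (1,1) S=193.5200: V=(p*·25.0000+(1−p*)·25.0000)/1.13=22.1239; Δ=(25.0000−25.0000)/(228.3536−145.1400)=0.0000; B=V−Δ·S=22.1239
Node (0,0) S=164.0000: V=(p*·22.1239+(1−p*)·19.5513)/1.13=19.3139; Δ=(22.1239−19.5513)/(193.5200−123.0000)=0.0365; B=V−Δ·S=13.3313
The time-0 hedge costs 19.3139, which is the no-arbitrage price.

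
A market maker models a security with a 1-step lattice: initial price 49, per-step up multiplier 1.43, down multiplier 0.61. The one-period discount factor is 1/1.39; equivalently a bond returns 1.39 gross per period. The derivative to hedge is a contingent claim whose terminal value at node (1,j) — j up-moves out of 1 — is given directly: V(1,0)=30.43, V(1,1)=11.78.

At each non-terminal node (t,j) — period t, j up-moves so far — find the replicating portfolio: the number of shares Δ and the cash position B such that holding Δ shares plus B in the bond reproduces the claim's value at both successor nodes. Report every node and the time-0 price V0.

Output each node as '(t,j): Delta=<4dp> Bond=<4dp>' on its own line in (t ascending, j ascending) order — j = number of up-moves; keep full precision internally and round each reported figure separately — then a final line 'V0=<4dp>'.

The replicating-portfolio and risk-neutral prices coincide; use p* = (1.39−0.61)/(1.43−0.61) = 0.9512 for the latter.
Terminal values V(1,·): V(1,0)=30.4300, V(1,1)=11.7800
  t=0,j=0: stock 49.0000 → up 70.0700 (V=11.7800), down 29.8900 (V=30.4300). Price 9.1293; hedge Δ=-0.4642, bond B=31.8732.
Each (Δ,B) replicates both successor values, so the strategy is self-financing and V0 is arbitrage-free.

(0,0): Delta=-0.4642 Bond=31.8732
V0=9.1293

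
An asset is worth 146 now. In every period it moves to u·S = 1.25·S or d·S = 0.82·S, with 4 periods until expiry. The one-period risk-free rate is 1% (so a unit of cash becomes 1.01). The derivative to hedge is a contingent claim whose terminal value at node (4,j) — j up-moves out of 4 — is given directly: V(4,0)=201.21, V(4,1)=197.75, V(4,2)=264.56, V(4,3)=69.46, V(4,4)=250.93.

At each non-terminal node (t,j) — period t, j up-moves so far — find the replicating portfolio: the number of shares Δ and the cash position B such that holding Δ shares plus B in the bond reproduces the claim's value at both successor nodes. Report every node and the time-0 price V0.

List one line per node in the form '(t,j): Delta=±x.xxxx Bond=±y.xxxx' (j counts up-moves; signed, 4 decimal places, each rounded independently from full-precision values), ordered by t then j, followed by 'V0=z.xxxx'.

(0,0): Delta=-0.3268 Bond=239.7031
(1,0): Delta=-0.1184 Bond=217.1459
(1,1): Delta=-0.4995 Bond=273.6213
(2,0): Delta=0.6471 Bond=144.1707
(2,1): Delta=-0.7527 Bond=314.2394
(2,2): Delta=-0.2898 Bond=228.5067
(3,0): Delta=-0.1000 Bond=205.7506
(3,1): Delta=1.2661 Bond=69.6484
(3,2): Delta=-2.4255 Bond=630.3081
(3,3): Delta=1.4800 Bond=-273.8605
V0=191.9895

Under the risk-neutral measure, an up-move has probability p* = (R−d)/(u−d) = 0.4419 and values discount at R = 1.01.
Terminal payoffs: V(4,0)=201.2100, V(4,1)=197.7500, V(4,2)=264.5600, V(4,3)=69.4600, V(4,4)=250.9300
(3,0): S=80.4997. Δ = (V_up−V_dn)/(S_up−S_dn) = (197.7500−201.2100)/(100.6247−66.0098) = -0.1000. V = [p*·197.7500 + (1−p*)·201.2100]/1.01 = 197.7041. B = V − Δ·S = 205.7506.
(3,1): S=122.7130. Δ = (V_up−V_dn)/(S_up−S_dn) = (264.5600−197.7500)/(153.3912−100.6247) = 1.2661. V = [p*·264.5600 + (1−p*)·197.7500]/1.01 = 225.0205. B = V − Δ·S = 69.6484.
(3,2): S=187.0625. Δ = (V_up−V_dn)/(S_up−S_dn) = (69.4600−264.5600)/(233.8281−153.3912) = -2.4255. V = [p*·69.4600 + (1−p*)·264.5600]/1.01 = 176.5872. B = V − Δ·S = 630.3081.
(3,3): S=285.1562. Δ = (V_up−V_dn)/(S_up−S_dn) = (250.9300−69.4600)/(356.4453−233.8281) = 1.4800. V = [p*·250.9300 + (1−p*)·69.4600]/1.01 = 148.1628. B = V − Δ·S = -273.8605.
(2,0): S=98.1704. Δ = (V_up−V_dn)/(S_up−S_dn) = (225.0205−197.7041)/(122.7130−80.4997) = 0.6471. V = [p*·225.0205 + (1−p*)·197.7041]/1.01 = 207.6972. B = V − Δ·S = 144.1707.
(2,1): S=149.6500. Δ = (V_up−V_dn)/(S_up−S_dn) = (176.5872−225.0205)/(187.0625−122.7130) = -0.7527. V = [p*·176.5872 + (1−p*)·225.0205]/1.01 = 201.6037. B = V − Δ·S = 314.2394.
(2,2): S=228.1250. Δ = (V_up−V_dn)/(S_up−S_dn) = (148.1628−176.5872)/(285.1562−187.0625) = -0.2898. V = [p*·148.1628 + (1−p*)·176.5872]/1.01 = 162.4035. B = V − Δ·S = 228.5067.
(1,0): S=119.7200. Δ = (V_up−V_dn)/(S_up−S_dn) = (201.6037−207.6972)/(149.6500−98.1704) = -0.1184. V = [p*·201.6037 + (1−p*)·207.6972]/1.01 = 202.9749. B = V − Δ·S = 217.1459.
(1,1): S=182.5000. Δ = (V_up−V_dn)/(S_up−S_dn) = (162.4035−201.6037)/(228.1250−149.6500) = -0.4995. V = [p*·162.4035 + (1−p*)·201.6037]/1.01 = 182.4581. B = V − Δ·S = 273.6213.
(0,0): S=146.0000. Δ = (V_up−V_dn)/(S_up−S_dn) = (182.4581−202.9749)/(182.5000−119.7200) = -0.3268. V = [p*·182.4581 + (1−p*)·202.9749]/1.01 = 191.9895. B = V − Δ·S = 239.7031.
Each (Δ,B) replicates both successor values, so the strategy is self-financing and V0 is arbitrage-free.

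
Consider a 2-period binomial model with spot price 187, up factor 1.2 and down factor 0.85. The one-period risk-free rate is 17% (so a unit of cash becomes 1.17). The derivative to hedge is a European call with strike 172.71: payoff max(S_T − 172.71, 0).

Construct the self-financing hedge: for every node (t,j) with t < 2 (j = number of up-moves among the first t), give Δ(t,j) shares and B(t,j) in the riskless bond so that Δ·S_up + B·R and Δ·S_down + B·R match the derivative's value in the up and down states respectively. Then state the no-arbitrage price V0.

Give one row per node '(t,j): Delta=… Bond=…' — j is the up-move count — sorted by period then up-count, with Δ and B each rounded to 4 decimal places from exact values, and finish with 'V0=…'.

(0,0): Delta=0.9579 Bond=-118.0944
(1,0): Delta=0.3241 Bond=-37.4249
(1,1): Delta=1.0000 Bond=-147.6154
V0=61.0348

Since d<R<u, set p* = (R−d)/(u−d) = 0.9143; price each node as the discounted p*-expectation of its children.
Payoff layer (t=2): V(2,0)=0.0000, V(2,1)=18.0300, V(2,2)=96.5700
(1,0): S=158.9500. Δ = (V_up−V_dn)/(S_up−S_dn) = (18.0300−0.0000)/(190.7400−135.1075) = 0.3241. V = [p*·18.0300 + (1−p*)·0.0000]/1.17 = 14.0894. B = V − Δ·S = -37.4249.
(1,1): S=224.4000. Δ = (V_up−V_dn)/(S_up−S_dn) = (96.5700−18.0300)/(269.2800−190.7400) = 1.0000. V = [p*·96.5700 + (1−p*)·18.0300]/1.17 = 76.7846. B = V − Δ·S = -147.6154.
(0,0): S=187.0000. Δ = (V_up−V_dn)/(S_up−S_dn) = (76.7846−14.0894)/(224.4000−158.9500) = 0.9579. V = [p*·76.7846 + (1−p*)·14.0894]/1.17 = 61.0348. B = V − Δ·S = -118.0944.
Check: Δ(0,0)·S0 + B(0,0) = 61.0348 = V0.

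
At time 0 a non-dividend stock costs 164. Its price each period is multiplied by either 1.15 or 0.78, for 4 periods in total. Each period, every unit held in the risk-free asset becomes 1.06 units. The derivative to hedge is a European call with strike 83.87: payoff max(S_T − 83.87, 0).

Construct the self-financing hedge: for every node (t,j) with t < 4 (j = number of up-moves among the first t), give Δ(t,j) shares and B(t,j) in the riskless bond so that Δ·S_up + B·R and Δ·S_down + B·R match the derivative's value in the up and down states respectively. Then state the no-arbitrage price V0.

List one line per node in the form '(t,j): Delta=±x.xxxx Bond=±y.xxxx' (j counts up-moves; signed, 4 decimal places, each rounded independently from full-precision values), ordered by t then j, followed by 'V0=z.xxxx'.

The replicating-portfolio and risk-neutral prices coincide; use p* = (1.06−0.78)/(1.15−0.78) = 0.7568 for the latter.
Terminal payoffs: V(4,0)=0.0000, V(4,1)=5.6305, V(4,2)=48.0859, V(4,3)=110.6803, V(4,4)=202.9670
(3,0): S=77.8265. Δ = (V_up−V_dn)/(S_up−S_dn) = (5.6305−0.0000)/(89.5005−60.7047) = 0.1955. V = [p*·5.6305 + (1−p*)·0.0000]/1.06 = 4.0197. B = V − Δ·S = -11.1978.
(3,1): S=114.7442. Δ = (V_up−V_dn)/(S_up−S_dn) = (48.0859−5.6305)/(131.9559−89.5005) = 1.0000. V = [p*·48.0859 + (1−p*)·5.6305]/1.06 = 35.6216. B = V − Δ·S = -79.1226.
(3,2): S=169.1742. Δ = (V_up−V_dn)/(S_up−S_dn) = (110.6803−48.0859)/(194.5503−131.9559) = 1.0000. V = [p*·110.6803 + (1−p*)·48.0859]/1.06 = 90.0516. B = V − Δ·S = -79.1226.
(3,3): S=249.4235. Δ = (V_up−V_dn)/(S_up−S_dn) = (202.9670−110.6803)/(286.8370−194.5503) = 1.0000. V = [p*·202.9670 + (1−p*)·110.6803]/1.06 = 170.3009. B = V − Δ·S = -79.1226.
(2,0): S=99.7776. Δ = (V_up−V_dn)/(S_up−S_dn) = (35.6216−4.0197)/(114.7442−77.8265) = 0.8560. V = [p*·35.6216 + (1−p*)·4.0197]/1.06 = 26.3535. B = V − Δ·S = -59.0570.
(2,1): S=147.1080. Δ = (V_up−V_dn)/(S_up−S_dn) = (90.0516−35.6216)/(169.1742−114.7442) = 1.0000. V = [p*·90.0516 + (1−p*)·35.6216]/1.06 = 72.4640. B = V − Δ·S = -74.6440.
(2,2): S=216.8900. Δ = (V_up−V_dn)/(S_up−S_dn) = (170.3009−90.0516)/(249.4235−169.1742) = 1.0000. V = [p*·170.3009 + (1−p*)·90.0516]/1.06 = 142.2460. B = V − Δ·S = -74.6440.
(1,0): S=127.9200. Δ = (V_up−V_dn)/(S_up−S_dn) = (72.4640−26.3535)/(147.1080−99.7776) = 0.9742. V = [p*·72.4640 + (1−p*)·26.3535]/1.06 = 57.7811. B = V − Δ·S = -66.8420.
(1,1): S=188.6000. Δ = (V_up−V_dn)/(S_up−S_dn) = (142.2460−72.4640)/(216.8900−147.1080) = 1.0000. V = [p*·142.2460 + (1−p*)·72.4640]/1.06 = 118.1811. B = V − Δ·S = -70.4189.
(0,0): S=164.0000. Δ = (V_up−V_dn)/(S_up−S_dn) = (118.1811−57.7811)/(188.6000−127.9200) = 0.9954. V = [p*·118.1811 + (1−p*)·57.7811]/1.06 = 97.6313. B = V − Δ·S = -65.6121.
The time-0 hedge costs 97.6313, which is the no-arbitrage price.

(0,0): Delta=0.9954 Bond=-65.6121
(1,0): Delta=0.9742 Bond=-66.8420
(1,1): Delta=1.0000 Bond=-70.4189
(2,0): Delta=0.8560 Bond=-59.0570
(2,1): Delta=1.0000 Bond=-74.6440
(2,2): Delta=1.0000 Bond=-74.6440
(3,0): Delta=0.1955 Bond=-11.1978
(3,1): Delta=1.0000 Bond=-79.1226
(3,2): Delta=1.0000 Bond=-79.1226
(3,3): Delta=1.0000 Bond=-79.1226
V0=97.6313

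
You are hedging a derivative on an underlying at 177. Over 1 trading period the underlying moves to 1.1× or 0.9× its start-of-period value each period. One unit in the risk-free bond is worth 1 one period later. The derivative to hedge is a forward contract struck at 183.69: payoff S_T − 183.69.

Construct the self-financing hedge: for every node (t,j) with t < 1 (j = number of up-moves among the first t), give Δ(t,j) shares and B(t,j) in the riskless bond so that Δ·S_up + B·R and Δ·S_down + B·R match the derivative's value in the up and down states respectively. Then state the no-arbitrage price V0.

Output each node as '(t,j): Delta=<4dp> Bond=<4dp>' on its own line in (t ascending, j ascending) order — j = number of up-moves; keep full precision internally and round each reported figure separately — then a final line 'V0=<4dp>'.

No-arbitrage ⇒ martingale measure with p* = (R−d)/(u−d) = 0.5000.
Terminal payoffs: V(1,0)=-24.3900, V(1,1)=11.0100
(0,0): S=177.0000. Δ = (V_up−V_dn)/(S_up−S_dn) = (11.0100−-24.3900)/(194.7000−159.3000) = 1.0000. V = [p*·11.0100 + (1−p*)·-24.3900]/1 = -6.6900. B = V − Δ·S = -183.6900.
Each (Δ,B) replicates both successor values, so the strategy is self-financing and V0 is arbitrage-free.

(0,0): Delta=1.0000 Bond=-183.6900
V0=-6.6900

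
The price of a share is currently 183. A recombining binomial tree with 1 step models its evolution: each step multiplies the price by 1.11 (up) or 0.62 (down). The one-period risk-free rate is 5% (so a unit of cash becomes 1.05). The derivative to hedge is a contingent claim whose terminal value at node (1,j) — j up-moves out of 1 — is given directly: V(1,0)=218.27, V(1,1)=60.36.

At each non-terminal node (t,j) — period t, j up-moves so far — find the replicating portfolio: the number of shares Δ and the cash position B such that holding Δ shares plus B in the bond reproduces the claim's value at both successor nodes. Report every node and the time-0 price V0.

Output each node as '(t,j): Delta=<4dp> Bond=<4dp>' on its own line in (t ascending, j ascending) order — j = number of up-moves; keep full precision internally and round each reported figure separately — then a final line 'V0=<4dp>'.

Under the risk-neutral measure, an up-move has probability p* = (R−d)/(u−d) = 0.8776 and values discount at R = 1.05.
Terminal payoffs: V(1,0)=218.2700, V(1,1)=60.3600
(0,0): S=183.0000. Δ = (V_up−V_dn)/(S_up−S_dn) = (60.3600−218.2700)/(203.1300−113.4600) = -1.7610. V = [p*·60.3600 + (1−p*)·218.2700]/1.05 = 75.9009. B = V − Δ·S = 398.1662.
Root portfolio cost Δ·183+B reproduces V0=75.9009.

(0,0): Delta=-1.7610 Bond=398.1662
V0=75.9009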